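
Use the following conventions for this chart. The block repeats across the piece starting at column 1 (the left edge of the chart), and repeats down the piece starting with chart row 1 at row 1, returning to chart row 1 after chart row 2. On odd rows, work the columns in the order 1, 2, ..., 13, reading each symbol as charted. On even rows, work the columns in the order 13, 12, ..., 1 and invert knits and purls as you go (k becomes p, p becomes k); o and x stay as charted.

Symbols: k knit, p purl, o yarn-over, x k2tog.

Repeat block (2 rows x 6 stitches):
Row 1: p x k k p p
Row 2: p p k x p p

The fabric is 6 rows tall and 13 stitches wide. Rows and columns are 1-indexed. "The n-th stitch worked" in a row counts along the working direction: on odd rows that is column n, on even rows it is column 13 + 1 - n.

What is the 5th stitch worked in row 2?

Stitch:
p

Derivation:
For row 2: chart row = ((2-1) mod 2) + 1 = 2; this is a WS (even) row.
Chart row 2 tiled across columns 1-13: p p k x p p p p k x p p p
WS: work from column 13 back to column 1 (reverse the tiled row), swapping k<->p (o and x unchanged).
Row 2 as worked: k k k x p k k k k x p k k
The 5th stitch worked is p.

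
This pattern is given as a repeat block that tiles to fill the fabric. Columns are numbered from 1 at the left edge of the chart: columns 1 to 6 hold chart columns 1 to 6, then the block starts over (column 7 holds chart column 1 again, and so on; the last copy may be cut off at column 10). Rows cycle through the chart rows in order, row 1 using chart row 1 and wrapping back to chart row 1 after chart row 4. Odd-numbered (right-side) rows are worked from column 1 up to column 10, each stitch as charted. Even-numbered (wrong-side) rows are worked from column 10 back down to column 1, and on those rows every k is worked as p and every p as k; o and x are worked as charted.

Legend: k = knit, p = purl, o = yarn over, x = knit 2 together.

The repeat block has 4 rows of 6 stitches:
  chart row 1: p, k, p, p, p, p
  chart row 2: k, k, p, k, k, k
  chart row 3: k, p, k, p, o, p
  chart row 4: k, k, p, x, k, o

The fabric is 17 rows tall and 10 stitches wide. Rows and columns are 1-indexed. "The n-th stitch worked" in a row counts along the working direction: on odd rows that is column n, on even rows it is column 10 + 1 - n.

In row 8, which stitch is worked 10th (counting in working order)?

For row 8: chart row = ((8-1) mod 4) + 1 = 4; this is a WS (even) row.
Chart row 4 tiled across columns 1-10: k k p x k o k k p x
WS: work from column 10 back to column 1 (reverse the tiled row), swapping k<->p (o and x unchanged).
Row 8 as worked: x k p p o p x k p p
The 10th stitch worked is p.

== STITCH ==
p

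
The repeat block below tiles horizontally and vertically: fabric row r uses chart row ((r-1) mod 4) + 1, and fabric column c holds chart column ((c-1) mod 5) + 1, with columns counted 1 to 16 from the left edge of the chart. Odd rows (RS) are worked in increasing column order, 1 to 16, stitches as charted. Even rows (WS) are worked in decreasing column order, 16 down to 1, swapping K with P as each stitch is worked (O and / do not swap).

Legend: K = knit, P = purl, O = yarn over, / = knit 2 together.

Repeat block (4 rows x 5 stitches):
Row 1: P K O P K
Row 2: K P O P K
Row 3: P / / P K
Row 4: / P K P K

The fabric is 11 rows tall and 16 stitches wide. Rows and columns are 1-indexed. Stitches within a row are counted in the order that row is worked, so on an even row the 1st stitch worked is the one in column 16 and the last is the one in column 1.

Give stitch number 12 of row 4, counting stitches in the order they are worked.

For row 4: chart row = ((4-1) mod 4) + 1 = 4; this is a WS (even) row.
Chart row 4 tiled across columns 1-16: / P K P K / P K P K / P K P K /
Wrong side: read the tiled row from column 16 down to 1 and exchange K with P (leave O, /).
Row 4 as worked: / P K P K / P K P K / P K P K /
Stitch 12 in working order -> P

Result:
P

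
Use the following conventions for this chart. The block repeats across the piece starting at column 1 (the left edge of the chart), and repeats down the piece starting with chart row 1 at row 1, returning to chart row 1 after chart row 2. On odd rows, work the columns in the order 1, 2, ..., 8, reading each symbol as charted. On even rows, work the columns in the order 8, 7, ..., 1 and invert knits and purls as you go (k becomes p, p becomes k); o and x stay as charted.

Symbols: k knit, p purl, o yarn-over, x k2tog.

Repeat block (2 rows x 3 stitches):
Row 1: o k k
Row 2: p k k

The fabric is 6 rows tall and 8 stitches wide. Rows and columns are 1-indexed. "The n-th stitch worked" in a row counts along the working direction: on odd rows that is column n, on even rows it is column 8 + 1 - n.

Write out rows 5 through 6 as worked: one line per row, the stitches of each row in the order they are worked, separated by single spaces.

Row 5: chart row 1, RS - tile across columns 1-8 and work as-is.
Row 6: chart row 2, WS - tiled (columns 1-8): p k k p k k p k; work from column 8 back to 1 with k<->p swapped.

Rows as worked:
o k k o k k o k
p k p p k p p k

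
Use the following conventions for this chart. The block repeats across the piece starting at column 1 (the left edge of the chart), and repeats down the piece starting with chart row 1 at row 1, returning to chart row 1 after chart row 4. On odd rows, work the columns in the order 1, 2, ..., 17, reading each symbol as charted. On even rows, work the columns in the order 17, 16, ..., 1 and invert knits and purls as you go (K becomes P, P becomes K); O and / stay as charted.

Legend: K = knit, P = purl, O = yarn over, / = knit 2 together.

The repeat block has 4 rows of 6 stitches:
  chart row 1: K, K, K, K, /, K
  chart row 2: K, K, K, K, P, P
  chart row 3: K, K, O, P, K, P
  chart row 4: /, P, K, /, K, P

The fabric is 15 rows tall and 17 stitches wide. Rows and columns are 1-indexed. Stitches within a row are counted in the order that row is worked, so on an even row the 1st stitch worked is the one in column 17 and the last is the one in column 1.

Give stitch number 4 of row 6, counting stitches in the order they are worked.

Stitch:
P

Derivation:
Row 6: (6-1) mod 4 = 1, so use chart row 2. Even row -> WS.
Chart row 2 tiled across columns 1-17: K K K K P P K K K K P P K K K K P
WS: work from column 17 back to column 1 (reverse the tiled row), swapping K<->P (O and / unchanged).
Row 6 as worked: K P P P P K K P P P P K K P P P P
Counting 4 along the worked row gives P.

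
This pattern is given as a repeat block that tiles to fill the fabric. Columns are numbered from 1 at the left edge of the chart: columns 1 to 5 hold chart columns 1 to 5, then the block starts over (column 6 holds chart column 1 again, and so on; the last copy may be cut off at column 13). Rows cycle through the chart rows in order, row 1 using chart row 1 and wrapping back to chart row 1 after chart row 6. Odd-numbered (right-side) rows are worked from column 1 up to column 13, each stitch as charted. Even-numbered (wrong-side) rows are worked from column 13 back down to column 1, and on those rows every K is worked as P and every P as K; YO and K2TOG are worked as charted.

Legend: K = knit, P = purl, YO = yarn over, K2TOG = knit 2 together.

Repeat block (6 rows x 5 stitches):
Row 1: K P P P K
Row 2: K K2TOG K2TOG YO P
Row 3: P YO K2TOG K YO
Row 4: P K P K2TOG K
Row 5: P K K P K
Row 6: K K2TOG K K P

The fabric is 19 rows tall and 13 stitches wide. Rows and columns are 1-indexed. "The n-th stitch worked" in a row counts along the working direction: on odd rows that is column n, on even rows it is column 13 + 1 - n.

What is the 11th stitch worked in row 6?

Result:
P

Derivation:
Row 6: (6-1) mod 6 = 5, so use chart row 6. Even row -> WS.
Chart row 6 tiled across columns 1-13: K K2TOG K K P K K2TOG K K P K K2TOG K
Wrong side: read the tiled row from column 13 down to 1 and exchange K with P (leave YO, K2TOG).
Row 6 as worked: P K2TOG P K P P K2TOG P K P P K2TOG P
The 11th stitch worked is P.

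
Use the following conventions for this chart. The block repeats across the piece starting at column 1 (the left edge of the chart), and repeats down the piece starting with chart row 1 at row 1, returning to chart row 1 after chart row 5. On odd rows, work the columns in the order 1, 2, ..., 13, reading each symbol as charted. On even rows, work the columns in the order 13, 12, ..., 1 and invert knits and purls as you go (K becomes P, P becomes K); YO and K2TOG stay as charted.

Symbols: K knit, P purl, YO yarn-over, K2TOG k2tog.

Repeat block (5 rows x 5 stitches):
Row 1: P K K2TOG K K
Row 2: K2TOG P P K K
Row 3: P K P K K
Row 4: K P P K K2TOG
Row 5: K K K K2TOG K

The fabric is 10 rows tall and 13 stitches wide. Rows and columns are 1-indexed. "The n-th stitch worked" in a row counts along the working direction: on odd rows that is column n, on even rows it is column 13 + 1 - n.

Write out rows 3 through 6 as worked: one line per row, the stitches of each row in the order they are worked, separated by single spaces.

Result:
P K P K K P K P K K P K P
K K P K2TOG P K K P K2TOG P K K P
K K K K2TOG K K K K K2TOG K K K K
K2TOG P K P P K2TOG P K P P K2TOG P K

Derivation:
Row 3: chart row 3, RS - tile across columns 1-13 and work as-is.
Row 4: chart row 4, WS - tiled (columns 1-13): K P P K K2TOG K P P K K2TOG K P P; work from column 13 back to 1 with K<->P swapped.
Row 5: chart row 5, RS - tile across columns 1-13 and work as-is.
Row 6: chart row 1, WS - tiled (columns 1-13): P K K2TOG K K P K K2TOG K K P K K2TOG; work from column 13 back to 1 with K<->P swapped.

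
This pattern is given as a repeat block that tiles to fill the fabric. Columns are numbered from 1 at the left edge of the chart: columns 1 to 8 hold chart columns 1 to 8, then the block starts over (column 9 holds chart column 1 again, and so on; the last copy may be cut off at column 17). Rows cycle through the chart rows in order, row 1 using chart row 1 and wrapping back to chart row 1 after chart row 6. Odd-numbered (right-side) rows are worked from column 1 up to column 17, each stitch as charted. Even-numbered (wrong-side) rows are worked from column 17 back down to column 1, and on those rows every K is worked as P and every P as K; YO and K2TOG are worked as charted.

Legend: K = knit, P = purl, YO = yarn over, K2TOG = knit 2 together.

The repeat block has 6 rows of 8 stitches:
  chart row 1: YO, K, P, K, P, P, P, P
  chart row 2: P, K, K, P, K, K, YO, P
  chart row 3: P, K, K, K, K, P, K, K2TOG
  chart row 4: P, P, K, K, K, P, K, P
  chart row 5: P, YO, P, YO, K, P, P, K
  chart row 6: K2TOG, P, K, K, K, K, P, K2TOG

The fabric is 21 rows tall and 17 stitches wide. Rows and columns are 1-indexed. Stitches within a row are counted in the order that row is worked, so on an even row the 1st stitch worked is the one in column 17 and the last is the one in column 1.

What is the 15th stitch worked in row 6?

== STITCH ==
P

Derivation:
Row 6 uses chart row ((6-1) mod 6)+1 = 6. Row 6 is even, so WS.
Chart row 6 tiled across columns 1-17: K2TOG P K K K K P K2TOG K2TOG P K K K K P K2TOG K2TOG
WS: work from column 17 back to column 1 (reverse the tiled row), swapping K<->P (YO and K2TOG unchanged).
Row 6 as worked: K2TOG K2TOG K P P P P K K2TOG K2TOG K P P P P K K2TOG
Stitch 15 in working order -> P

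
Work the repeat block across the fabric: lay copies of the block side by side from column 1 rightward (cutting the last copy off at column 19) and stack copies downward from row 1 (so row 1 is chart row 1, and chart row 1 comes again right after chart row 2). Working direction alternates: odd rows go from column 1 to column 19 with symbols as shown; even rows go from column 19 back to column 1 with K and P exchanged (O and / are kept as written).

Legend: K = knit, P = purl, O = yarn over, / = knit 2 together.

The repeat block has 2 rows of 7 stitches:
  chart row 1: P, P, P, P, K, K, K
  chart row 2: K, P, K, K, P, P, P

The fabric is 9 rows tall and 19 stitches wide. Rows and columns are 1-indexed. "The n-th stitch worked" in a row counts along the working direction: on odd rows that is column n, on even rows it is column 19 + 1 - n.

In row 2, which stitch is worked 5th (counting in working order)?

== STITCH ==
P

Derivation:
For row 2: chart row = ((2-1) mod 2) + 1 = 2; this is a WS (even) row.
Chart row 2 tiled across columns 1-19: K P K K P P P K P K K P P P K P K K P
WS: work from column 19 back to column 1 (reverse the tiled row), swapping K<->P (O and / unchanged).
Row 2 as worked: K P P K P K K K P P K P K K K P P K P
Stitch 5 in working order -> P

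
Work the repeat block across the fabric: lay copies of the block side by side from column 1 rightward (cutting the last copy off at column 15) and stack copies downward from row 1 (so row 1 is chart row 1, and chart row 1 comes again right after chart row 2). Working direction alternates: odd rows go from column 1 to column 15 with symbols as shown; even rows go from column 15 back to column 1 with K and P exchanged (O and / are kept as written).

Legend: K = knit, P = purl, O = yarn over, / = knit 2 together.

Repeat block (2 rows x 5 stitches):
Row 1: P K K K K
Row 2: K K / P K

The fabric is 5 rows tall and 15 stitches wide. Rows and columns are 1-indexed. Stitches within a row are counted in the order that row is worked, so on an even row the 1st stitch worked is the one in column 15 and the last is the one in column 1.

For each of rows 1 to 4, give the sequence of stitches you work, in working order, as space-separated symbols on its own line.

Row 1: chart row 1, RS - tile across columns 1-15 and work as-is.
Row 2: chart row 2, WS - tiled (columns 1-15): K K / P K K K / P K K K / P K; work from column 15 back to 1 with K<->P swapped.
Row 3: chart row 1, RS - tile across columns 1-15 and work as-is.
Row 4: chart row 2, WS - tiled (columns 1-15): K K / P K K K / P K K K / P K; work from column 15 back to 1 with K<->P swapped.

Rows as worked:
P K K K K P K K K K P K K K K
P K / P P P K / P P P K / P P
P K K K K P K K K K P K K K K
P K / P P P K / P P P K / P P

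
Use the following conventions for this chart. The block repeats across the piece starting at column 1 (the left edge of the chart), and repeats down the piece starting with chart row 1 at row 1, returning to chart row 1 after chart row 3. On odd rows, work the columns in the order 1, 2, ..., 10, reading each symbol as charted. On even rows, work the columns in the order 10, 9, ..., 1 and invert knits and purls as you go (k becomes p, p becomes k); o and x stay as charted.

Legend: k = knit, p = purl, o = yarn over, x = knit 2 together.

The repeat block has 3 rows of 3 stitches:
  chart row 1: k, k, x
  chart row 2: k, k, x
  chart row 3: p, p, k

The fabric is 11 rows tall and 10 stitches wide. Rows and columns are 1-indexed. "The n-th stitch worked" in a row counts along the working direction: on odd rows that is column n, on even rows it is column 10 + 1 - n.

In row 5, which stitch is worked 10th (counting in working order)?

Result:
k

Derivation:
For row 5: chart row = ((5-1) mod 3) + 1 = 2; this is a RS (odd) row.
Chart row 2 tiled across columns 1-10: k k x k k x k k x k
RS: work column 1 to column 10, symbols as charted — the tiled row is the row as worked.
Stitch 10 in working order -> k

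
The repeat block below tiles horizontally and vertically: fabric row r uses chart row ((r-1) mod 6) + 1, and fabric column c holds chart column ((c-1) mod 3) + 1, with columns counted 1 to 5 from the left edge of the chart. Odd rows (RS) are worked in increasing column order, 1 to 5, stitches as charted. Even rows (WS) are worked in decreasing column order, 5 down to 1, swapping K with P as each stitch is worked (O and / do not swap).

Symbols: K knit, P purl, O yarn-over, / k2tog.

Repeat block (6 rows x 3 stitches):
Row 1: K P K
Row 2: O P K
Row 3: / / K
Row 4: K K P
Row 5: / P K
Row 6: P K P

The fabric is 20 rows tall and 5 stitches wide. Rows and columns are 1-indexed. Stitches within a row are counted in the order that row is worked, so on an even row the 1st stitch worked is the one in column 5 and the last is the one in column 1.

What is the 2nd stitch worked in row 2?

Result:
O

Derivation:
Row 2 uses chart row ((2-1) mod 6)+1 = 2. Row 2 is even, so WS.
Chart row 2 tiled across columns 1-5: O P K O P
WS: work from column 5 back to column 1 (reverse the tiled row), swapping K<->P (O and / unchanged).
Row 2 as worked: K O P K O
Counting 2 along the worked row gives O.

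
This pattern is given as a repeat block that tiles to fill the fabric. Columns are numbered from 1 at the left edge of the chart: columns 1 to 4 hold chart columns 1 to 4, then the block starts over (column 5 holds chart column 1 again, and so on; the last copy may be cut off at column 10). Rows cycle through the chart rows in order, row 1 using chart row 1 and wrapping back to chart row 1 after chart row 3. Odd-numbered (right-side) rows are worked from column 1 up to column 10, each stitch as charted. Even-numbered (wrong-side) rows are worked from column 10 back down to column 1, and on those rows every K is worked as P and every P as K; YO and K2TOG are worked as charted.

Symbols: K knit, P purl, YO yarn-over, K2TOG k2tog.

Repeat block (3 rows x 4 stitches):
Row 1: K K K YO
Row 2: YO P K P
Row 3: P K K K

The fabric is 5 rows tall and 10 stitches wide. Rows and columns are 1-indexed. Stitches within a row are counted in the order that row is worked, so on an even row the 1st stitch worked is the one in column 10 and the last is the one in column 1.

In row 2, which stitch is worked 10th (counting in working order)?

For row 2: chart row = ((2-1) mod 3) + 1 = 2; this is a WS (even) row.
Chart row 2 tiled across columns 1-10: YO P K P YO P K P YO P
WS row: flip the tiled sequence (start at column 10) and apply K<->P; YO and K2TOG stay.
Row 2 as worked: K YO K P K YO K P K YO
Counting 10 along the worked row gives YO.

== STITCH ==
YO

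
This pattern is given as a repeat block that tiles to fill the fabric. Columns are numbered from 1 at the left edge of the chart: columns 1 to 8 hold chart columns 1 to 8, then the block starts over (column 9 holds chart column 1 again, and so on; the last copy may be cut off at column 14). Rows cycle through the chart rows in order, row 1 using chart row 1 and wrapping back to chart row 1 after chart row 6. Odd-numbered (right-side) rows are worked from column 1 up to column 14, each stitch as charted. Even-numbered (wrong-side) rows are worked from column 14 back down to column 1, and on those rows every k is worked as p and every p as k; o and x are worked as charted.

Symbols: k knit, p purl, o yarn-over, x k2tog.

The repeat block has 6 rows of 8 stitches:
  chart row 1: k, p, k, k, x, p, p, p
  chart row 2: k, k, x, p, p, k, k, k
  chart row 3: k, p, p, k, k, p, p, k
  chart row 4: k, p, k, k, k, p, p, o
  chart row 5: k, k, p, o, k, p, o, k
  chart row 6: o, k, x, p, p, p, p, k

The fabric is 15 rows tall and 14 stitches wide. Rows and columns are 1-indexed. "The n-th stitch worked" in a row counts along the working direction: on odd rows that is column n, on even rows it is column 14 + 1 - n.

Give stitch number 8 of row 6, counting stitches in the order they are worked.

Row 6: (6-1) mod 6 = 5, so use chart row 6. Even row -> WS.
Chart row 6 tiled across columns 1-14: o k x p p p p k o k x p p p
WS row: flip the tiled sequence (start at column 14) and apply k<->p; o and x stay.
Row 6 as worked: k k k x p o p k k k k x p o
Counting 8 along the worked row gives k.

== STITCH ==
k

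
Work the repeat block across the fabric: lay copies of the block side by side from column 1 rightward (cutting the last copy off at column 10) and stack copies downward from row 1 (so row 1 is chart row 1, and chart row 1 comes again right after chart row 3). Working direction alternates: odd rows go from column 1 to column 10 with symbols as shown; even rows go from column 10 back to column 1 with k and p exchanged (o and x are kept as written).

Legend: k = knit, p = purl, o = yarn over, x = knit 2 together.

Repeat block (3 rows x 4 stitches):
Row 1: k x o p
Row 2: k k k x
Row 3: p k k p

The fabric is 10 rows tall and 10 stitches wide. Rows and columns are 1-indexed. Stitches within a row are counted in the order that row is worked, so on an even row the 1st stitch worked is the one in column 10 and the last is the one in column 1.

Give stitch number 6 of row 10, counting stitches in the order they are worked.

== STITCH ==
p

Derivation:
For row 10: chart row = ((10-1) mod 3) + 1 = 1; this is a WS (even) row.
Chart row 1 tiled across columns 1-10: k x o p k x o p k x
WS: work from column 10 back to column 1 (reverse the tiled row), swapping k<->p (o and x unchanged).
Row 10 as worked: x p k o x p k o x p
Stitch 6 in working order -> p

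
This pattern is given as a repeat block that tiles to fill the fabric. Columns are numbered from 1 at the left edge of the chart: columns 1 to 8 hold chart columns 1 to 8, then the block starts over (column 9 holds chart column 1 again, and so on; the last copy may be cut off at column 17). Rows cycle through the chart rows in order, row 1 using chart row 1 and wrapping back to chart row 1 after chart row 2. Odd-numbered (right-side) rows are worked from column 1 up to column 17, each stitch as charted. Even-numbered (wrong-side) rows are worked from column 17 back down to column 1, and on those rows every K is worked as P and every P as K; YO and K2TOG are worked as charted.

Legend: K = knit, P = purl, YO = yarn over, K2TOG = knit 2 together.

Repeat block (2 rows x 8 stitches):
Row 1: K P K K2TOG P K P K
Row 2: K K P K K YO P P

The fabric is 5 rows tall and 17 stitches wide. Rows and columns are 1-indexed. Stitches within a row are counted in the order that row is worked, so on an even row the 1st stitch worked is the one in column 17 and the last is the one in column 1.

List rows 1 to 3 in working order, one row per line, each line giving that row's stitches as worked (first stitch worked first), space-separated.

Row 1: chart row 1, RS - tile across columns 1-17 and work as-is.
Row 2: chart row 2, WS - tiled (columns 1-17): K K P K K YO P P K K P K K YO P P K; work from column 17 back to 1 with K<->P swapped.
Row 3: chart row 1, RS - tile across columns 1-17 and work as-is.

Rows as worked:
K P K K2TOG P K P K K P K K2TOG P K P K K
P K K YO P P K P P K K YO P P K P P
K P K K2TOG P K P K K P K K2TOG P K P K K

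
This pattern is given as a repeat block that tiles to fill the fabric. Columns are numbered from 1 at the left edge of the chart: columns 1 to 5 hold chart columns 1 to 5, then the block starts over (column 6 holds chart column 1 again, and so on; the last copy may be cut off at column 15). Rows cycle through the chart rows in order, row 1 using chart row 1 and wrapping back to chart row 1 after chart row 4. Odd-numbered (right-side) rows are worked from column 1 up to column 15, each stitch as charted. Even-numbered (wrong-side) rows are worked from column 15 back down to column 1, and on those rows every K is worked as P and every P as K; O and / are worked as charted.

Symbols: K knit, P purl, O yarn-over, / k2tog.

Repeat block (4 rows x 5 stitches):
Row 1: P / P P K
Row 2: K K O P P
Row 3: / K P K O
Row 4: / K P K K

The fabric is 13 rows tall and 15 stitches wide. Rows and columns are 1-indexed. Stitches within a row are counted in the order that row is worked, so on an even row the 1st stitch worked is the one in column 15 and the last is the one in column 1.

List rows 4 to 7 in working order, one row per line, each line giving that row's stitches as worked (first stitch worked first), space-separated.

== ROWS AS WORKED ==
P P K P / P P K P / P P K P /
P / P P K P / P P K P / P P K
K K O P P K K O P P K K O P P
/ K P K O / K P K O / K P K O

Derivation:
Row 4: chart row 4, WS - tiled (columns 1-15): / K P K K / K P K K / K P K K; work from column 15 back to 1 with K<->P swapped.
Row 5: chart row 1, RS - tile across columns 1-15 and work as-is.
Row 6: chart row 2, WS - tiled (columns 1-15): K K O P P K K O P P K K O P P; work from column 15 back to 1 with K<->P swapped.
Row 7: chart row 3, RS - tile across columns 1-15 and work as-is.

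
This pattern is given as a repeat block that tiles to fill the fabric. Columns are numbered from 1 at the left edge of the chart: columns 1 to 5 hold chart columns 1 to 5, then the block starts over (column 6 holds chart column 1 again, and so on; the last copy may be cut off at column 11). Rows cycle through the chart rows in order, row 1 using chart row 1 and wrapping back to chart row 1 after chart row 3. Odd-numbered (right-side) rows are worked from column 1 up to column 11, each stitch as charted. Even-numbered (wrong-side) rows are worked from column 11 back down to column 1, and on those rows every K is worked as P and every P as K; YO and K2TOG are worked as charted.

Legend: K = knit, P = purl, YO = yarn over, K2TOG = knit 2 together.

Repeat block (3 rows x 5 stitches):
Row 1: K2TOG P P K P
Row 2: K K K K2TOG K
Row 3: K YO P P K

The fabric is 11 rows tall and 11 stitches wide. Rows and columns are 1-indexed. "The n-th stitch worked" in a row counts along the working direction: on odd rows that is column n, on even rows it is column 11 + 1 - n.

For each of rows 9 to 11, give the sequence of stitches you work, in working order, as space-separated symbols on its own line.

Row 9: chart row 3, RS - tile across columns 1-11 and work as-is.
Row 10: chart row 1, WS - tiled (columns 1-11): K2TOG P P K P K2TOG P P K P K2TOG; work from column 11 back to 1 with K<->P swapped.
Row 11: chart row 2, RS - tile across columns 1-11 and work as-is.

== ROWS AS WORKED ==
K YO P P K K YO P P K K
K2TOG K P K K K2TOG K P K K K2TOG
K K K K2TOG K K K K K2TOG K K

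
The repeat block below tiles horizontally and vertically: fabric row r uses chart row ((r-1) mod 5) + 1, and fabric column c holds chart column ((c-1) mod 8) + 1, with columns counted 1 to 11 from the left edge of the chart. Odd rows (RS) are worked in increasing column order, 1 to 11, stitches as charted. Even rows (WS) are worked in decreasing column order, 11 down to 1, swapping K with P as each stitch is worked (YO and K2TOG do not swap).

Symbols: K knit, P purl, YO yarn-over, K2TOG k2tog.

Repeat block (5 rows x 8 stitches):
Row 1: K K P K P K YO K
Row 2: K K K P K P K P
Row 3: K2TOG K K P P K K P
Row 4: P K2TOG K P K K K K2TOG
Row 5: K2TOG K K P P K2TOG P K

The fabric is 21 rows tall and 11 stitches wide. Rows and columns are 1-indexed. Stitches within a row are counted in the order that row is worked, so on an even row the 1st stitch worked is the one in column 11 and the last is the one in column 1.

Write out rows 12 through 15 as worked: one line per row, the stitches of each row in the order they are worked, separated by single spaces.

== ROWS AS WORKED ==
P P P K P K P K P P P
K2TOG K K P P K K P K2TOG K K
P K2TOG K K2TOG P P P K P K2TOG K
K2TOG K K P P K2TOG P K K2TOG K K

Derivation:
Row 12: chart row 2, WS - tiled (columns 1-11): K K K P K P K P K K K; work from column 11 back to 1 with K<->P swapped.
Row 13: chart row 3, RS - tile across columns 1-11 and work as-is.
Row 14: chart row 4, WS - tiled (columns 1-11): P K2TOG K P K K K K2TOG P K2TOG K; work from column 11 back to 1 with K<->P swapped.
Row 15: chart row 5, RS - tile across columns 1-11 and work as-is.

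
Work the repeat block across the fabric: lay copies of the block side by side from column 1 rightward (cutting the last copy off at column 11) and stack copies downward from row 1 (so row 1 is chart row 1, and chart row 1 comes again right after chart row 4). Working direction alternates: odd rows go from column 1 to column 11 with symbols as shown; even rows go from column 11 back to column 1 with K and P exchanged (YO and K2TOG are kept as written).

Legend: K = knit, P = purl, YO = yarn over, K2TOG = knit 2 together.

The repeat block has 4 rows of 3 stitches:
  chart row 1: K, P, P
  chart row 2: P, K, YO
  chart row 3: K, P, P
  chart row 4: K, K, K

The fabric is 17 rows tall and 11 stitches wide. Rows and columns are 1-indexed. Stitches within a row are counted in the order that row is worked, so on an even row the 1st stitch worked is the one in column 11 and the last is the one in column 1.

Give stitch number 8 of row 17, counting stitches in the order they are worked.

== STITCH ==
P

Derivation:
Row 17: (17-1) mod 4 = 0, so use chart row 1. Odd row -> RS.
Chart row 1 tiled across columns 1-11: K P P K P P K P P K P
RS row: no reversal, no swap; stitch n worked = column n.
Counting 8 along the worked row gives P.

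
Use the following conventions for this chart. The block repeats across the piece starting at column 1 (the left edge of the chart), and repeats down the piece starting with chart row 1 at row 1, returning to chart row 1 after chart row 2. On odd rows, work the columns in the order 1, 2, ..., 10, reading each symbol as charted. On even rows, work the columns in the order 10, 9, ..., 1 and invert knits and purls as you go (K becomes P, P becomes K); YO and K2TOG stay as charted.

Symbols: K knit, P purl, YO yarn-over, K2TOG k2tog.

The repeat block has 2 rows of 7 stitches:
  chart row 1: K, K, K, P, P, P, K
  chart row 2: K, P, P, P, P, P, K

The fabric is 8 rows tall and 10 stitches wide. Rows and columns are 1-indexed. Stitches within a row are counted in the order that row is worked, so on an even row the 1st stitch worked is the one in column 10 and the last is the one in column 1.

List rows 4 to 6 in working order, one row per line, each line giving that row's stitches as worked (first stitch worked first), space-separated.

Rows as worked:
K K P P K K K K K P
K K K P P P K K K K
K K P P K K K K K P

Derivation:
Row 4: chart row 2, WS - tiled (columns 1-10): K P P P P P K K P P; work from column 10 back to 1 with K<->P swapped.
Row 5: chart row 1, RS - tile across columns 1-10 and work as-is.
Row 6: chart row 2, WS - tiled (columns 1-10): K P P P P P K K P P; work from column 10 back to 1 with K<->P swapped.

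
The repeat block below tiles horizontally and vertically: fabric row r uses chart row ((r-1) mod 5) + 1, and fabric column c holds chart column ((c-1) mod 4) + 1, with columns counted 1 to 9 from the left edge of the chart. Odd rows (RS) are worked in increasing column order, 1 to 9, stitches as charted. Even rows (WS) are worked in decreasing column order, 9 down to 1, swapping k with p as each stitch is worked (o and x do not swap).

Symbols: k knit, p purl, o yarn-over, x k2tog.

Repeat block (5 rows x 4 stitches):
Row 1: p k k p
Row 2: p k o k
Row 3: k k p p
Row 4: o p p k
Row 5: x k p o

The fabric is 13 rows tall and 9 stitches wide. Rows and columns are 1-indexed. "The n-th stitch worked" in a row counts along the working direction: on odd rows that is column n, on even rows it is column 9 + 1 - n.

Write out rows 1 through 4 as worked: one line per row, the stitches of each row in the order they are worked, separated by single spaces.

Row 1: chart row 1, RS - tile across columns 1-9 and work as-is.
Row 2: chart row 2, WS - tiled (columns 1-9): p k o k p k o k p; work from column 9 back to 1 with k<->p swapped.
Row 3: chart row 3, RS - tile across columns 1-9 and work as-is.
Row 4: chart row 4, WS - tiled (columns 1-9): o p p k o p p k o; work from column 9 back to 1 with k<->p swapped.

Rows as worked:
p k k p p k k p p
k p o p k p o p k
k k p p k k p p k
o p k k o p k k o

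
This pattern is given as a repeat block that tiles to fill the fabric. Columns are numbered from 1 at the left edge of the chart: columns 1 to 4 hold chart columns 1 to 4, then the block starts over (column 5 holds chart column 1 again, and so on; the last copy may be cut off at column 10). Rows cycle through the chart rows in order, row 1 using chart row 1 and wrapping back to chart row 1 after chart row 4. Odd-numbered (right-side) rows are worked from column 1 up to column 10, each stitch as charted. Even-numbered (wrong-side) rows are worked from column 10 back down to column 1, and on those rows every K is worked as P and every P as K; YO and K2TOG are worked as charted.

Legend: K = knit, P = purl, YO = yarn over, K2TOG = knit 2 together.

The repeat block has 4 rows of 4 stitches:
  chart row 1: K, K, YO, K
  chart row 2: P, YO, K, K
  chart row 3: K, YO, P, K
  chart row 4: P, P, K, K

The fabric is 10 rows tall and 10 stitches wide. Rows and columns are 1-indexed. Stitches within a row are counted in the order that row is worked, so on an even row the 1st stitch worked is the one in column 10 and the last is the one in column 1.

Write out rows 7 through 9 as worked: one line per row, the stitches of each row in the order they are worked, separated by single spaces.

Result:
K YO P K K YO P K K YO
K K P P K K P P K K
K K YO K K K YO K K K

Derivation:
Row 7: chart row 3, RS - tile across columns 1-10 and work as-is.
Row 8: chart row 4, WS - tiled (columns 1-10): P P K K P P K K P P; work from column 10 back to 1 with K<->P swapped.
Row 9: chart row 1, RS - tile across columns 1-10 and work as-is.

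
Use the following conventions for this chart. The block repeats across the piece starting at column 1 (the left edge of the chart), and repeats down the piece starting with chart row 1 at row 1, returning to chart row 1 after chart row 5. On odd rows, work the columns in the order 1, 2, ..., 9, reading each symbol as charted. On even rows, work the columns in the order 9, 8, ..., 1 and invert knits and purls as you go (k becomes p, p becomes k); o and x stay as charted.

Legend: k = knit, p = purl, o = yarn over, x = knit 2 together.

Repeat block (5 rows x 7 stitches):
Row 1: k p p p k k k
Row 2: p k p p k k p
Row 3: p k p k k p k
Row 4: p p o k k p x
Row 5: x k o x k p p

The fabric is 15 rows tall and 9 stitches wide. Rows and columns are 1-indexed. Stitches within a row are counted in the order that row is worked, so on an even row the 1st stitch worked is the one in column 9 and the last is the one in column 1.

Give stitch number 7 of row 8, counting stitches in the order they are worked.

Row 8: (8-1) mod 5 = 2, so use chart row 3. Even row -> WS.
Chart row 3 tiled across columns 1-9: p k p k k p k p k
WS: work from column 9 back to column 1 (reverse the tiled row), swapping k<->p (o and x unchanged).
Row 8 as worked: p k p k p p k p k
The 7th stitch worked is k.

Stitch:
k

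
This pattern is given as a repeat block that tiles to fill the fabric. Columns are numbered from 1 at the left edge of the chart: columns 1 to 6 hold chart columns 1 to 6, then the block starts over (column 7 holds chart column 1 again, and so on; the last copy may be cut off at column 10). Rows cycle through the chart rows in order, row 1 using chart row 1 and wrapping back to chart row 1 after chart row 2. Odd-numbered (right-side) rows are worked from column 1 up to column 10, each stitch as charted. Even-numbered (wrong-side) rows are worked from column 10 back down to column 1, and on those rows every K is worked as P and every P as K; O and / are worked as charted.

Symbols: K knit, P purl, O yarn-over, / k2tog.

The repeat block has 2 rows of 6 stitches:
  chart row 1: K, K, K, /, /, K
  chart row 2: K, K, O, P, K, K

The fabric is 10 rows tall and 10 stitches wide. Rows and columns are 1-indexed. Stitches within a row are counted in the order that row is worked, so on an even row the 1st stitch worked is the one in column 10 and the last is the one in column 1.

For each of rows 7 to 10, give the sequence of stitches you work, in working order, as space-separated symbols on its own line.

Row 7: chart row 1, RS - tile across columns 1-10 and work as-is.
Row 8: chart row 2, WS - tiled (columns 1-10): K K O P K K K K O P; work from column 10 back to 1 with K<->P swapped.
Row 9: chart row 1, RS - tile across columns 1-10 and work as-is.
Row 10: chart row 2, WS - tiled (columns 1-10): K K O P K K K K O P; work from column 10 back to 1 with K<->P swapped.

Rows as worked:
K K K / / K K K K /
K O P P P P K O P P
K K K / / K K K K /
K O P P P P K O P P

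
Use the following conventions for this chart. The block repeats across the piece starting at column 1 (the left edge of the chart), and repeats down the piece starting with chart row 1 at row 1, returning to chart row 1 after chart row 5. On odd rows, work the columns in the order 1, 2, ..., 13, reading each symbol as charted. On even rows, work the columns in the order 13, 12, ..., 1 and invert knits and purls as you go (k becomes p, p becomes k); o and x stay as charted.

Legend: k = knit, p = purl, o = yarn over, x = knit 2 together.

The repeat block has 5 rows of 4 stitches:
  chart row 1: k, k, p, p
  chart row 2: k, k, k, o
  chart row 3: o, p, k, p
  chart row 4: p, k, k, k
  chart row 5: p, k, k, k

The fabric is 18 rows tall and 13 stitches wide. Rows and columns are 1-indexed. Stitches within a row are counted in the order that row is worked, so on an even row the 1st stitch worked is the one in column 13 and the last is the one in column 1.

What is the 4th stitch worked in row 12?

Stitch:
p

Derivation:
Row 12: (12-1) mod 5 = 1, so use chart row 2. Even row -> WS.
Chart row 2 tiled across columns 1-13: k k k o k k k o k k k o k
Wrong side: read the tiled row from column 13 down to 1 and exchange k with p (leave o, x).
Row 12 as worked: p o p p p o p p p o p p p
Stitch 4 in working order -> p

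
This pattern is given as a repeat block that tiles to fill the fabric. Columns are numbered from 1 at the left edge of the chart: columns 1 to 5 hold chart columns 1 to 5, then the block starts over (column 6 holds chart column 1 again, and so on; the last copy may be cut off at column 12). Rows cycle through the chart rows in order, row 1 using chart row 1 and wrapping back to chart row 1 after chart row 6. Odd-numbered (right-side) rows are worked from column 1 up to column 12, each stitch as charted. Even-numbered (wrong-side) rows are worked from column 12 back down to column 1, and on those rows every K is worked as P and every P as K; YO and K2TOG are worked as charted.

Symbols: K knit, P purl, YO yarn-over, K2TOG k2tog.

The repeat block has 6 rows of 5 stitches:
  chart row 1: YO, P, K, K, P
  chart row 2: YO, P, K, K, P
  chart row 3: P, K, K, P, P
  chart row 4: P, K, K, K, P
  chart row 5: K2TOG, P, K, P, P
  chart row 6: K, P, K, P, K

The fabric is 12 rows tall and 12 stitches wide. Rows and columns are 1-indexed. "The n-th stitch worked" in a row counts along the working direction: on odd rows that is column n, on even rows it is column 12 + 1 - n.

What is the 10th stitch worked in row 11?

Row 11: (11-1) mod 6 = 4, so use chart row 5. Odd row -> RS.
Chart row 5 tiled across columns 1-12: K2TOG P K P P K2TOG P K P P K2TOG P
RS: work column 1 to column 12, symbols as charted — the tiled row is the row as worked.
Stitch 10 in working order -> P

Result:
P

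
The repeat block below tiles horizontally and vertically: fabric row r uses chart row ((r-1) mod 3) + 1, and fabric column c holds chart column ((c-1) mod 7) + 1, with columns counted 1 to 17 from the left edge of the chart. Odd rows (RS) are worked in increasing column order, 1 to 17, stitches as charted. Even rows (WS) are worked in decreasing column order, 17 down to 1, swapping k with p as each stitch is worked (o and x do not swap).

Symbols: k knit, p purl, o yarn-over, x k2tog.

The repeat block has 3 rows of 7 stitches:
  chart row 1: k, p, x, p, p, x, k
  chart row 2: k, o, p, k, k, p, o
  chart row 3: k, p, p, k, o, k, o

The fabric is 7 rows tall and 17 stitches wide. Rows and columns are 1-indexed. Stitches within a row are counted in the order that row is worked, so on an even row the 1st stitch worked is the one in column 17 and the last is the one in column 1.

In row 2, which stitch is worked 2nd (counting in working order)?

== STITCH ==
o

Derivation:
Row 2 uses chart row ((2-1) mod 3)+1 = 2. Row 2 is even, so WS.
Chart row 2 tiled across columns 1-17: k o p k k p o k o p k k p o k o p
WS row: flip the tiled sequence (start at column 17) and apply k<->p; o and x stay.
Row 2 as worked: k o p o k p p k o p o k p p k o p
The 2nd stitch worked is o.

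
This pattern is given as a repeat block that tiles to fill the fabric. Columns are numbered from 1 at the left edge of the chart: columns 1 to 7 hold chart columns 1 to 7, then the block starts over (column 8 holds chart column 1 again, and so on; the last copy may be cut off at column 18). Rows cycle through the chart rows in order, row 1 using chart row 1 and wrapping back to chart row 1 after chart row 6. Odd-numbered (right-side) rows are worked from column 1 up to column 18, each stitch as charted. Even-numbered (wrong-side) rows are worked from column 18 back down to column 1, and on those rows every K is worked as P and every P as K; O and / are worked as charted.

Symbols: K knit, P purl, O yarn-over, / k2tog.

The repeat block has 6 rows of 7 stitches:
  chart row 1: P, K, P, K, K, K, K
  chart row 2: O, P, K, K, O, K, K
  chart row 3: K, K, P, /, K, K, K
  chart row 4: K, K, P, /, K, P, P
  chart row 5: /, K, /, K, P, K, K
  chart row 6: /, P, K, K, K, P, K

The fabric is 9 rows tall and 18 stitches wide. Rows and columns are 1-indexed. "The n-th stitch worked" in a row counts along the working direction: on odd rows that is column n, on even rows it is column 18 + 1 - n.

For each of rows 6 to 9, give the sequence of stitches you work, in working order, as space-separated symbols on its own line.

Row 6: chart row 6, WS - tiled (columns 1-18): / P K K K P K / P K K K P K / P K K; work from column 18 back to 1 with K<->P swapped.
Row 7: chart row 1, RS - tile across columns 1-18 and work as-is.
Row 8: chart row 2, WS - tiled (columns 1-18): O P K K O K K O P K K O K K O P K K; work from column 18 back to 1 with K<->P swapped.
Row 9: chart row 3, RS - tile across columns 1-18 and work as-is.

Result:
P P K / P K P P P K / P K P P P K /
P K P K K K K P K P K K K K P K P K
P P K O P P O P P K O P P O P P K O
K K P / K K K K K P / K K K K K P /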